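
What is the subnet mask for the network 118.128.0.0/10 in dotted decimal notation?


/10 means 10 network bits, 22 host bits
Binary: 11111111110000000000000000000000
Mask: 255.192.0.0


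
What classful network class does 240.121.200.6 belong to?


First octet: 240
Binary: 11110000
1111xxxx -> Class E (240-255)
Class E (reserved), default mask N/A


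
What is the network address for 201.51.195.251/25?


IP:   11001001.00110011.11000011.11111011
Mask: 11111111.11111111.11111111.10000000
AND operation:
Net:  11001001.00110011.11000011.10000000
Network: 201.51.195.128/25


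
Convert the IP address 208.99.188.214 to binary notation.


208 = 11010000
99 = 01100011
188 = 10111100
214 = 11010110
Binary: 11010000.01100011.10111100.11010110


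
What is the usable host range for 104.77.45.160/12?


Network: 104.64.0.0
Broadcast: 104.79.255.255
First usable = network + 1
Last usable = broadcast - 1
Range: 104.64.0.1 to 104.79.255.254


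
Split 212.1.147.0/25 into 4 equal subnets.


New prefix = 25 + 2 = 27
Each subnet has 32 addresses
  212.1.147.0/27
  212.1.147.32/27
  212.1.147.64/27
  212.1.147.96/27
Subnets: 212.1.147.0/27, 212.1.147.32/27, 212.1.147.64/27, 212.1.147.96/27


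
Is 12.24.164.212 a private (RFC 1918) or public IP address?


RFC 1918 private ranges:
  10.0.0.0/8 (10.0.0.0 - 10.255.255.255)
  172.16.0.0/12 (172.16.0.0 - 172.31.255.255)
  192.168.0.0/16 (192.168.0.0 - 192.168.255.255)
Public (not in any RFC 1918 range)


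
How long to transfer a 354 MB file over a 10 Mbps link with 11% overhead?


Effective throughput = 10 * (1 - 11/100) = 8.9 Mbps
File size in Mb = 354 * 8 = 2832 Mb
Time = 2832 / 8.9
Time = 318.2022 seconds


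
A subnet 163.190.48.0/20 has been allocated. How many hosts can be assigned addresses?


Host bits = 32 - 20 = 12
Total addresses = 2^12 = 4096
Usable = total - 2 (network and broadcast)
Usable hosts: 4094


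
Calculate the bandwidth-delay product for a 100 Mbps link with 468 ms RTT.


BDP = bandwidth * RTT
= 100 Mbps * 468 ms
= 100 * 1e6 * 468 / 1000 bits
= 46800000 bits
= 5850000 bytes
= 5712.8906 KB
BDP = 46800000 bits (5850000 bytes)


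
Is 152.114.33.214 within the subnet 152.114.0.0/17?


Subnet network: 152.114.0.0
Test IP AND mask: 152.114.0.0
Yes, 152.114.33.214 is in 152.114.0.0/17


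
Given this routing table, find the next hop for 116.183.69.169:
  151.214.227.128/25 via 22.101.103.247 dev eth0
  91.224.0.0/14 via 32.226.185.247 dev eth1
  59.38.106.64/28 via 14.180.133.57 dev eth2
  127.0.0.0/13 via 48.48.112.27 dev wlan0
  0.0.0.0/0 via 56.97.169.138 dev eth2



Longest prefix match for 116.183.69.169:
  /25 151.214.227.128: no
  /14 91.224.0.0: no
  /28 59.38.106.64: no
  /13 127.0.0.0: no
  /0 0.0.0.0: MATCH
Selected: next-hop 56.97.169.138 via eth2 (matched /0)


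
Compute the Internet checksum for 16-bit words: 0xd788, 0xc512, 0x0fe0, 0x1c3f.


Sum all words (with carry folding):
+ 0xd788 = 0xd788
+ 0xc512 = 0x9c9b
+ 0x0fe0 = 0xac7b
+ 0x1c3f = 0xc8ba
One's complement: ~0xc8ba
Checksum = 0x3745


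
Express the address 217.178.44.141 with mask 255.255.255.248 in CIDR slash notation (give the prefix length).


Binary: 11111111.11111111.11111111.11111000
Count leading 1s
Prefix: /29


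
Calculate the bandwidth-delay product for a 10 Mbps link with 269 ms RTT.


BDP = bandwidth * RTT
= 10 Mbps * 269 ms
= 10 * 1e6 * 269 / 1000 bits
= 2690000 bits
= 336250 bytes
= 328.3691 KB
BDP = 2690000 bits (336250 bytes)


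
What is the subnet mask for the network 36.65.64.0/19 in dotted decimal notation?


/19 means 19 network bits, 13 host bits
Binary: 11111111111111111110000000000000
Mask: 255.255.224.0


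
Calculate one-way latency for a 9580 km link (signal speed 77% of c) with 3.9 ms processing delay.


Speed = 0.77 * 3e5 km/s = 231000 km/s
Propagation delay = 9580 / 231000 = 0.0415 s = 41.4719 ms
Processing delay = 3.9 ms
Total one-way latency = 45.3719 ms


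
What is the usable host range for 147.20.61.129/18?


Network: 147.20.0.0
Broadcast: 147.20.63.255
First usable = network + 1
Last usable = broadcast - 1
Range: 147.20.0.1 to 147.20.63.254


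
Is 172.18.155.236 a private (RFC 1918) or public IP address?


RFC 1918 private ranges:
  10.0.0.0/8 (10.0.0.0 - 10.255.255.255)
  172.16.0.0/12 (172.16.0.0 - 172.31.255.255)
  192.168.0.0/16 (192.168.0.0 - 192.168.255.255)
Private (in 172.16.0.0/12)


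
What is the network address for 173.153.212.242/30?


IP:   10101101.10011001.11010100.11110010
Mask: 11111111.11111111.11111111.11111100
AND operation:
Net:  10101101.10011001.11010100.11110000
Network: 173.153.212.240/30


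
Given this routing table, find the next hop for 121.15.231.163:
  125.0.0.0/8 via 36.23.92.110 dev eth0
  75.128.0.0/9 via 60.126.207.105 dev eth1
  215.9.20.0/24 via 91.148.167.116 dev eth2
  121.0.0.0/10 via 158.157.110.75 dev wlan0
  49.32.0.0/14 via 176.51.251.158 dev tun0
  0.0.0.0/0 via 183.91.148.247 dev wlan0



Longest prefix match for 121.15.231.163:
  /8 125.0.0.0: no
  /9 75.128.0.0: no
  /24 215.9.20.0: no
  /10 121.0.0.0: MATCH
  /14 49.32.0.0: no
  /0 0.0.0.0: MATCH
Selected: next-hop 158.157.110.75 via wlan0 (matched /10)


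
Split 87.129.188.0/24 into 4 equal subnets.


New prefix = 24 + 2 = 26
Each subnet has 64 addresses
  87.129.188.0/26
  87.129.188.64/26
  87.129.188.128/26
  87.129.188.192/26
Subnets: 87.129.188.0/26, 87.129.188.64/26, 87.129.188.128/26, 87.129.188.192/26


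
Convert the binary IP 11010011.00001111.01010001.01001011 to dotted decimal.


11010011 = 211
00001111 = 15
01010001 = 81
01001011 = 75
IP: 211.15.81.75


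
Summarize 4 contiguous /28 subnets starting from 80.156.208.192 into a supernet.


Original prefix: /28
Number of subnets: 4 = 2^2
New prefix = 28 - 2 = 26
Supernet: 80.156.208.192/26


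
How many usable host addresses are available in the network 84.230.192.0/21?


Host bits = 32 - 21 = 11
Total addresses = 2^11 = 2048
Usable = total - 2 (network and broadcast)
Usable hosts: 2046


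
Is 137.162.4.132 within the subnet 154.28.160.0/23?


Subnet network: 154.28.160.0
Test IP AND mask: 137.162.4.0
No, 137.162.4.132 is not in 154.28.160.0/23


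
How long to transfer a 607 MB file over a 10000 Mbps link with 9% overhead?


Effective throughput = 10000 * (1 - 9/100) = 9100 Mbps
File size in Mb = 607 * 8 = 4856 Mb
Time = 4856 / 9100
Time = 0.5336 seconds


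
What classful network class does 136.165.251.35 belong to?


First octet: 136
Binary: 10001000
10xxxxxx -> Class B (128-191)
Class B, default mask 255.255.0.0 (/16)


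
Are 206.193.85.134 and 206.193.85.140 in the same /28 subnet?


Mask: 255.255.255.240
206.193.85.134 AND mask = 206.193.85.128
206.193.85.140 AND mask = 206.193.85.128
Yes, same subnet (206.193.85.128)


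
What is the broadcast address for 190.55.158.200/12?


Network: 190.48.0.0/12
Host bits = 20
Set all host bits to 1:
Broadcast: 190.63.255.255


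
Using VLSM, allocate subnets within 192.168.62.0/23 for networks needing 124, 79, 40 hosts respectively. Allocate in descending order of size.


124 hosts -> /25 (126 usable): 192.168.62.0/25
79 hosts -> /25 (126 usable): 192.168.62.128/25
40 hosts -> /26 (62 usable): 192.168.63.0/26
Allocation: 192.168.62.0/25 (124 hosts, 126 usable); 192.168.62.128/25 (79 hosts, 126 usable); 192.168.63.0/26 (40 hosts, 62 usable)


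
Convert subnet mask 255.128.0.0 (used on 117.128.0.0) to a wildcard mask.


Subnet mask: 255.128.0.0
Wildcard = 255.255.255.255 - subnet mask
255 - 255 = 0
255 - 128 = 127
255 - 0 = 255
255 - 0 = 255
Wildcard: 0.127.255.255


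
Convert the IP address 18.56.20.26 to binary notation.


18 = 00010010
56 = 00111000
20 = 00010100
26 = 00011010
Binary: 00010010.00111000.00010100.00011010


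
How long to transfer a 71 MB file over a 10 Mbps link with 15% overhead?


Effective throughput = 10 * (1 - 15/100) = 8.5 Mbps
File size in Mb = 71 * 8 = 568 Mb
Time = 568 / 8.5
Time = 66.8235 seconds


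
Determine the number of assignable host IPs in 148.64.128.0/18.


Host bits = 32 - 18 = 14
Total addresses = 2^14 = 16384
Usable = total - 2 (network and broadcast)
Usable hosts: 16382


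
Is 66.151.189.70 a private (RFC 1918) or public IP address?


RFC 1918 private ranges:
  10.0.0.0/8 (10.0.0.0 - 10.255.255.255)
  172.16.0.0/12 (172.16.0.0 - 172.31.255.255)
  192.168.0.0/16 (192.168.0.0 - 192.168.255.255)
Public (not in any RFC 1918 range)


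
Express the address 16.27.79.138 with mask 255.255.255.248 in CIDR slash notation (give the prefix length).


Binary: 11111111.11111111.11111111.11111000
Count leading 1s
Prefix: /29


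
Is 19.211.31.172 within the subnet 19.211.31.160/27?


Subnet network: 19.211.31.160
Test IP AND mask: 19.211.31.160
Yes, 19.211.31.172 is in 19.211.31.160/27


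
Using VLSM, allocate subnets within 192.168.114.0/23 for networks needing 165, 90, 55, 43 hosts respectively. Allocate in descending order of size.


165 hosts -> /24 (254 usable): 192.168.114.0/24
90 hosts -> /25 (126 usable): 192.168.115.0/25
55 hosts -> /26 (62 usable): 192.168.115.128/26
43 hosts -> /26 (62 usable): 192.168.115.192/26
Allocation: 192.168.114.0/24 (165 hosts, 254 usable); 192.168.115.0/25 (90 hosts, 126 usable); 192.168.115.128/26 (55 hosts, 62 usable); 192.168.115.192/26 (43 hosts, 62 usable)


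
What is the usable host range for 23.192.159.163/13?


Network: 23.192.0.0
Broadcast: 23.199.255.255
First usable = network + 1
Last usable = broadcast - 1
Range: 23.192.0.1 to 23.199.255.254


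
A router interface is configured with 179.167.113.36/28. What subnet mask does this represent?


/28 means 28 network bits, 4 host bits
Binary: 11111111111111111111111111110000
Mask: 255.255.255.240


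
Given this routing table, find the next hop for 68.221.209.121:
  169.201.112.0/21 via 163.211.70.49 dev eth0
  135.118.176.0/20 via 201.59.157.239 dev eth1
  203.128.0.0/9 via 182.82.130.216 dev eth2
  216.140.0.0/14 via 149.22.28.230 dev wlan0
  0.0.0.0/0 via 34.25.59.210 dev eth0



Longest prefix match for 68.221.209.121:
  /21 169.201.112.0: no
  /20 135.118.176.0: no
  /9 203.128.0.0: no
  /14 216.140.0.0: no
  /0 0.0.0.0: MATCH
Selected: next-hop 34.25.59.210 via eth0 (matched /0)


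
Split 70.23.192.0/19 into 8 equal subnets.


New prefix = 19 + 3 = 22
Each subnet has 1024 addresses
  70.23.192.0/22
  70.23.196.0/22
  70.23.200.0/22
  70.23.204.0/22
  70.23.208.0/22
  70.23.212.0/22
  70.23.216.0/22
  70.23.220.0/22
Subnets: 70.23.192.0/22, 70.23.196.0/22, 70.23.200.0/22, 70.23.204.0/22, 70.23.208.0/22, 70.23.212.0/22, 70.23.216.0/22, 70.23.220.0/22


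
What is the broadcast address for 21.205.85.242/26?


Network: 21.205.85.192/26
Host bits = 6
Set all host bits to 1:
Broadcast: 21.205.85.255


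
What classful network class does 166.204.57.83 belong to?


First octet: 166
Binary: 10100110
10xxxxxx -> Class B (128-191)
Class B, default mask 255.255.0.0 (/16)


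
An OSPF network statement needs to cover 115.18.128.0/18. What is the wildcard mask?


Subnet mask: 255.255.192.0
Wildcard = 255.255.255.255 - subnet mask
255 - 255 = 0
255 - 255 = 0
255 - 192 = 63
255 - 0 = 255
Wildcard: 0.0.63.255


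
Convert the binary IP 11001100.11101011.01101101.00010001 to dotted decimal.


11001100 = 204
11101011 = 235
01101101 = 109
00010001 = 17
IP: 204.235.109.17


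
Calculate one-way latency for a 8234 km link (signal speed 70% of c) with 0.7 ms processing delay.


Speed = 0.7 * 3e5 km/s = 210000 km/s
Propagation delay = 8234 / 210000 = 0.0392 s = 39.2095 ms
Processing delay = 0.7 ms
Total one-way latency = 39.9095 ms


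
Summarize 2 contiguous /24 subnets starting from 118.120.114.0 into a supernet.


Original prefix: /24
Number of subnets: 2 = 2^1
New prefix = 24 - 1 = 23
Supernet: 118.120.114.0/23


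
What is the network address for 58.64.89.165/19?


IP:   00111010.01000000.01011001.10100101
Mask: 11111111.11111111.11100000.00000000
AND operation:
Net:  00111010.01000000.01000000.00000000
Network: 58.64.64.0/19


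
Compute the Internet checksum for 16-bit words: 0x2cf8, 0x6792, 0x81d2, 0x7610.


Sum all words (with carry folding):
+ 0x2cf8 = 0x2cf8
+ 0x6792 = 0x948a
+ 0x81d2 = 0x165d
+ 0x7610 = 0x8c6d
One's complement: ~0x8c6d
Checksum = 0x7392


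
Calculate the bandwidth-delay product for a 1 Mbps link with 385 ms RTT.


BDP = bandwidth * RTT
= 1 Mbps * 385 ms
= 1 * 1e6 * 385 / 1000 bits
= 385000 bits
= 48125 bytes
= 46.9971 KB
BDP = 385000 bits (48125 bytes)


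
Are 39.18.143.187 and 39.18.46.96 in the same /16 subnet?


Mask: 255.255.0.0
39.18.143.187 AND mask = 39.18.0.0
39.18.46.96 AND mask = 39.18.0.0
Yes, same subnet (39.18.0.0)


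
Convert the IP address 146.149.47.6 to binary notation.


146 = 10010010
149 = 10010101
47 = 00101111
6 = 00000110
Binary: 10010010.10010101.00101111.00000110


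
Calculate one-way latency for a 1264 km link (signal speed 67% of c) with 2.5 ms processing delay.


Speed = 0.67 * 3e5 km/s = 201000 km/s
Propagation delay = 1264 / 201000 = 0.0063 s = 6.2886 ms
Processing delay = 2.5 ms
Total one-way latency = 8.7886 ms


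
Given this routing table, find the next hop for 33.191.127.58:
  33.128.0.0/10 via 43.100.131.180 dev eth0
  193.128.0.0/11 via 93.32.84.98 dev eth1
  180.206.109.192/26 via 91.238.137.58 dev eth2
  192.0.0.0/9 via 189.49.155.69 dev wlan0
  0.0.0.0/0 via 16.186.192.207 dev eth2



Longest prefix match for 33.191.127.58:
  /10 33.128.0.0: MATCH
  /11 193.128.0.0: no
  /26 180.206.109.192: no
  /9 192.0.0.0: no
  /0 0.0.0.0: MATCH
Selected: next-hop 43.100.131.180 via eth0 (matched /10)


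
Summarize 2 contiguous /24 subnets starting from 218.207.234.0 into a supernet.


Original prefix: /24
Number of subnets: 2 = 2^1
New prefix = 24 - 1 = 23
Supernet: 218.207.234.0/23


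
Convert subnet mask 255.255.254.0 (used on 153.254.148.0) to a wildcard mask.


Subnet mask: 255.255.254.0
Wildcard = 255.255.255.255 - subnet mask
255 - 255 = 0
255 - 255 = 0
255 - 254 = 1
255 - 0 = 255
Wildcard: 0.0.1.255


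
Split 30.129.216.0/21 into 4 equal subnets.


New prefix = 21 + 2 = 23
Each subnet has 512 addresses
  30.129.216.0/23
  30.129.218.0/23
  30.129.220.0/23
  30.129.222.0/23
Subnets: 30.129.216.0/23, 30.129.218.0/23, 30.129.220.0/23, 30.129.222.0/23


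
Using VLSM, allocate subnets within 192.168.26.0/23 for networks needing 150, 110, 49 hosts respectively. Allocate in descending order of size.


150 hosts -> /24 (254 usable): 192.168.26.0/24
110 hosts -> /25 (126 usable): 192.168.27.0/25
49 hosts -> /26 (62 usable): 192.168.27.128/26
Allocation: 192.168.26.0/24 (150 hosts, 254 usable); 192.168.27.0/25 (110 hosts, 126 usable); 192.168.27.128/26 (49 hosts, 62 usable)


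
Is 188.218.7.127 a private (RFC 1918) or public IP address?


RFC 1918 private ranges:
  10.0.0.0/8 (10.0.0.0 - 10.255.255.255)
  172.16.0.0/12 (172.16.0.0 - 172.31.255.255)
  192.168.0.0/16 (192.168.0.0 - 192.168.255.255)
Public (not in any RFC 1918 range)


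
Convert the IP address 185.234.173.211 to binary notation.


185 = 10111001
234 = 11101010
173 = 10101101
211 = 11010011
Binary: 10111001.11101010.10101101.11010011


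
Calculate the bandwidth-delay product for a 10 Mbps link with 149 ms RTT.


BDP = bandwidth * RTT
= 10 Mbps * 149 ms
= 10 * 1e6 * 149 / 1000 bits
= 1490000 bits
= 186250 bytes
= 181.8848 KB
BDP = 1490000 bits (186250 bytes)


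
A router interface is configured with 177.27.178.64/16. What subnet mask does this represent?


/16 means 16 network bits, 16 host bits
Binary: 11111111111111110000000000000000
Mask: 255.255.0.0


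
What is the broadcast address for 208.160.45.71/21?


Network: 208.160.40.0/21
Host bits = 11
Set all host bits to 1:
Broadcast: 208.160.47.255


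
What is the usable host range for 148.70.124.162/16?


Network: 148.70.0.0
Broadcast: 148.70.255.255
First usable = network + 1
Last usable = broadcast - 1
Range: 148.70.0.1 to 148.70.255.254


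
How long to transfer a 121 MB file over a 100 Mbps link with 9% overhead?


Effective throughput = 100 * (1 - 9/100) = 91 Mbps
File size in Mb = 121 * 8 = 968 Mb
Time = 968 / 91
Time = 10.6374 seconds


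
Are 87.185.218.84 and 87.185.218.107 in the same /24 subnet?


Mask: 255.255.255.0
87.185.218.84 AND mask = 87.185.218.0
87.185.218.107 AND mask = 87.185.218.0
Yes, same subnet (87.185.218.0)


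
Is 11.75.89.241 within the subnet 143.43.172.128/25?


Subnet network: 143.43.172.128
Test IP AND mask: 11.75.89.128
No, 11.75.89.241 is not in 143.43.172.128/25


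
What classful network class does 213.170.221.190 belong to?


First octet: 213
Binary: 11010101
110xxxxx -> Class C (192-223)
Class C, default mask 255.255.255.0 (/24)


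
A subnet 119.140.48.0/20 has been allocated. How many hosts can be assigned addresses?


Host bits = 32 - 20 = 12
Total addresses = 2^12 = 4096
Usable = total - 2 (network and broadcast)
Usable hosts: 4094


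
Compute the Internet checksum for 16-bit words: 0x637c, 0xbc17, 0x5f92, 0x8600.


Sum all words (with carry folding):
+ 0x637c = 0x637c
+ 0xbc17 = 0x1f94
+ 0x5f92 = 0x7f26
+ 0x8600 = 0x0527
One's complement: ~0x0527
Checksum = 0xfad8


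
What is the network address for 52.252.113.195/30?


IP:   00110100.11111100.01110001.11000011
Mask: 11111111.11111111.11111111.11111100
AND operation:
Net:  00110100.11111100.01110001.11000000
Network: 52.252.113.192/30


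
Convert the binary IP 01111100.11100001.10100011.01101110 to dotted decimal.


01111100 = 124
11100001 = 225
10100011 = 163
01101110 = 110
IP: 124.225.163.110


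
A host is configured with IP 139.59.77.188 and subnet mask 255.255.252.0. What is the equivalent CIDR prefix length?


Binary: 11111111.11111111.11111100.00000000
Count leading 1s
Prefix: /22


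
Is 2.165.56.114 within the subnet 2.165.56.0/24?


Subnet network: 2.165.56.0
Test IP AND mask: 2.165.56.0
Yes, 2.165.56.114 is in 2.165.56.0/24


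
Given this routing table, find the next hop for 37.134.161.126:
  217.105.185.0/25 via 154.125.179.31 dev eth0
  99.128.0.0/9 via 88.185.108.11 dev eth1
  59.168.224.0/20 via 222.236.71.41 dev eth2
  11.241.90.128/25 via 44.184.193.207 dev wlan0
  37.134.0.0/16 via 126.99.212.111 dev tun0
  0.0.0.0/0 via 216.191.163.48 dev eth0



Longest prefix match for 37.134.161.126:
  /25 217.105.185.0: no
  /9 99.128.0.0: no
  /20 59.168.224.0: no
  /25 11.241.90.128: no
  /16 37.134.0.0: MATCH
  /0 0.0.0.0: MATCH
Selected: next-hop 126.99.212.111 via tun0 (matched /16)


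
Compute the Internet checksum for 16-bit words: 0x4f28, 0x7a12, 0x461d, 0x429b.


Sum all words (with carry folding):
+ 0x4f28 = 0x4f28
+ 0x7a12 = 0xc93a
+ 0x461d = 0x0f58
+ 0x429b = 0x51f3
One's complement: ~0x51f3
Checksum = 0xae0c


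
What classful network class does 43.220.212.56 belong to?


First octet: 43
Binary: 00101011
0xxxxxxx -> Class A (1-126)
Class A, default mask 255.0.0.0 (/8)


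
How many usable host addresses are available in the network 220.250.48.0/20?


Host bits = 32 - 20 = 12
Total addresses = 2^12 = 4096
Usable = total - 2 (network and broadcast)
Usable hosts: 4094


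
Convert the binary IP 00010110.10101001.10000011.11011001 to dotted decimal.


00010110 = 22
10101001 = 169
10000011 = 131
11011001 = 217
IP: 22.169.131.217


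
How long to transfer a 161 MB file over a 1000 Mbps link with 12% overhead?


Effective throughput = 1000 * (1 - 12/100) = 880 Mbps
File size in Mb = 161 * 8 = 1288 Mb
Time = 1288 / 880
Time = 1.4636 seconds


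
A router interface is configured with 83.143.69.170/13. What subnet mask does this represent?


/13 means 13 network bits, 19 host bits
Binary: 11111111111110000000000000000000
Mask: 255.248.0.0


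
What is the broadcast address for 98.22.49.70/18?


Network: 98.22.0.0/18
Host bits = 14
Set all host bits to 1:
Broadcast: 98.22.63.255


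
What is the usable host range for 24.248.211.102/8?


Network: 24.0.0.0
Broadcast: 24.255.255.255
First usable = network + 1
Last usable = broadcast - 1
Range: 24.0.0.1 to 24.255.255.254


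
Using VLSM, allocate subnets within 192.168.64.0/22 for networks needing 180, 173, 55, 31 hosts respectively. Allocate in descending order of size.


180 hosts -> /24 (254 usable): 192.168.64.0/24
173 hosts -> /24 (254 usable): 192.168.65.0/24
55 hosts -> /26 (62 usable): 192.168.66.0/26
31 hosts -> /26 (62 usable): 192.168.66.64/26
Allocation: 192.168.64.0/24 (180 hosts, 254 usable); 192.168.65.0/24 (173 hosts, 254 usable); 192.168.66.0/26 (55 hosts, 62 usable); 192.168.66.64/26 (31 hosts, 62 usable)


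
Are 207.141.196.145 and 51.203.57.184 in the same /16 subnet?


Mask: 255.255.0.0
207.141.196.145 AND mask = 207.141.0.0
51.203.57.184 AND mask = 51.203.0.0
No, different subnets (207.141.0.0 vs 51.203.0.0)


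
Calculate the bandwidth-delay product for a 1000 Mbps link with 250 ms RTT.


BDP = bandwidth * RTT
= 1000 Mbps * 250 ms
= 1000 * 1e6 * 250 / 1000 bits
= 250000000 bits
= 31250000 bytes
= 30517.5781 KB
BDP = 250000000 bits (31250000 bytes)


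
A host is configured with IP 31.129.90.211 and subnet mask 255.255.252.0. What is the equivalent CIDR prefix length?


Binary: 11111111.11111111.11111100.00000000
Count leading 1s
Prefix: /22


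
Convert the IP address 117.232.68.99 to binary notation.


117 = 01110101
232 = 11101000
68 = 01000100
99 = 01100011
Binary: 01110101.11101000.01000100.01100011


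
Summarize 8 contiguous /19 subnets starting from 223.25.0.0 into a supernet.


Original prefix: /19
Number of subnets: 8 = 2^3
New prefix = 19 - 3 = 16
Supernet: 223.25.0.0/16


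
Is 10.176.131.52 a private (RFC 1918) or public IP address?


RFC 1918 private ranges:
  10.0.0.0/8 (10.0.0.0 - 10.255.255.255)
  172.16.0.0/12 (172.16.0.0 - 172.31.255.255)
  192.168.0.0/16 (192.168.0.0 - 192.168.255.255)
Private (in 10.0.0.0/8)


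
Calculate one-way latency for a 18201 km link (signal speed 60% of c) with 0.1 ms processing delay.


Speed = 0.6 * 3e5 km/s = 180000 km/s
Propagation delay = 18201 / 180000 = 0.1011 s = 101.1167 ms
Processing delay = 0.1 ms
Total one-way latency = 101.2167 ms


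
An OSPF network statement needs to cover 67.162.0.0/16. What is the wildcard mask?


Subnet mask: 255.255.0.0
Wildcard = 255.255.255.255 - subnet mask
255 - 255 = 0
255 - 255 = 0
255 - 0 = 255
255 - 0 = 255
Wildcard: 0.0.255.255


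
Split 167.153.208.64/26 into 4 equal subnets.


New prefix = 26 + 2 = 28
Each subnet has 16 addresses
  167.153.208.64/28
  167.153.208.80/28
  167.153.208.96/28
  167.153.208.112/28
Subnets: 167.153.208.64/28, 167.153.208.80/28, 167.153.208.96/28, 167.153.208.112/28


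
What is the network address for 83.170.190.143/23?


IP:   01010011.10101010.10111110.10001111
Mask: 11111111.11111111.11111110.00000000
AND operation:
Net:  01010011.10101010.10111110.00000000
Network: 83.170.190.0/23


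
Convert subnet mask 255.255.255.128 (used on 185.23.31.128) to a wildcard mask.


Subnet mask: 255.255.255.128
Wildcard = 255.255.255.255 - subnet mask
255 - 255 = 0
255 - 255 = 0
255 - 255 = 0
255 - 128 = 127
Wildcard: 0.0.0.127


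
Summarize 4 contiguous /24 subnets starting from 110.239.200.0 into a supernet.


Original prefix: /24
Number of subnets: 4 = 2^2
New prefix = 24 - 2 = 22
Supernet: 110.239.200.0/22


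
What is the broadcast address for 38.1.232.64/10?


Network: 38.0.0.0/10
Host bits = 22
Set all host bits to 1:
Broadcast: 38.63.255.255


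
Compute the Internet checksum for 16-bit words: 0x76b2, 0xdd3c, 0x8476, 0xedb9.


Sum all words (with carry folding):
+ 0x76b2 = 0x76b2
+ 0xdd3c = 0x53ef
+ 0x8476 = 0xd865
+ 0xedb9 = 0xc61f
One's complement: ~0xc61f
Checksum = 0x39e0


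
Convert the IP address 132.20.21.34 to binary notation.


132 = 10000100
20 = 00010100
21 = 00010101
34 = 00100010
Binary: 10000100.00010100.00010101.00100010


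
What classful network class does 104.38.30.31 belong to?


First octet: 104
Binary: 01101000
0xxxxxxx -> Class A (1-126)
Class A, default mask 255.0.0.0 (/8)


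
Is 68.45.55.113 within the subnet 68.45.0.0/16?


Subnet network: 68.45.0.0
Test IP AND mask: 68.45.0.0
Yes, 68.45.55.113 is in 68.45.0.0/16


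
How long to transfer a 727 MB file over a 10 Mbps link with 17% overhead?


Effective throughput = 10 * (1 - 17/100) = 8.3 Mbps
File size in Mb = 727 * 8 = 5816 Mb
Time = 5816 / 8.3
Time = 700.7229 seconds


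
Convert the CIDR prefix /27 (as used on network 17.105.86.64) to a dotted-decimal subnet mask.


/27 means 27 network bits, 5 host bits
Binary: 11111111111111111111111111100000
Mask: 255.255.255.224


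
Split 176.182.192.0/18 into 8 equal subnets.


New prefix = 18 + 3 = 21
Each subnet has 2048 addresses
  176.182.192.0/21
  176.182.200.0/21
  176.182.208.0/21
  176.182.216.0/21
  176.182.224.0/21
  176.182.232.0/21
  176.182.240.0/21
  176.182.248.0/21
Subnets: 176.182.192.0/21, 176.182.200.0/21, 176.182.208.0/21, 176.182.216.0/21, 176.182.224.0/21, 176.182.232.0/21, 176.182.240.0/21, 176.182.248.0/21


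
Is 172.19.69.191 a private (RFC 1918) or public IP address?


RFC 1918 private ranges:
  10.0.0.0/8 (10.0.0.0 - 10.255.255.255)
  172.16.0.0/12 (172.16.0.0 - 172.31.255.255)
  192.168.0.0/16 (192.168.0.0 - 192.168.255.255)
Private (in 172.16.0.0/12)


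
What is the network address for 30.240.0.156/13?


IP:   00011110.11110000.00000000.10011100
Mask: 11111111.11111000.00000000.00000000
AND operation:
Net:  00011110.11110000.00000000.00000000
Network: 30.240.0.0/13


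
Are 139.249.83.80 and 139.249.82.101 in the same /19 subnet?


Mask: 255.255.224.0
139.249.83.80 AND mask = 139.249.64.0
139.249.82.101 AND mask = 139.249.64.0
Yes, same subnet (139.249.64.0)


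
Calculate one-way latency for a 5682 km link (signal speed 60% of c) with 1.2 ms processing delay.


Speed = 0.6 * 3e5 km/s = 180000 km/s
Propagation delay = 5682 / 180000 = 0.0316 s = 31.5667 ms
Processing delay = 1.2 ms
Total one-way latency = 32.7667 ms


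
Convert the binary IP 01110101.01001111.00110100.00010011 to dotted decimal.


01110101 = 117
01001111 = 79
00110100 = 52
00010011 = 19
IP: 117.79.52.19


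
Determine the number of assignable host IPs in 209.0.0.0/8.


Host bits = 32 - 8 = 24
Total addresses = 2^24 = 16777216
Usable = total - 2 (network and broadcast)
Usable hosts: 16777214


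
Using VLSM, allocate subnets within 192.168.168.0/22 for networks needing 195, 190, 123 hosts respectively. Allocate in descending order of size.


195 hosts -> /24 (254 usable): 192.168.168.0/24
190 hosts -> /24 (254 usable): 192.168.169.0/24
123 hosts -> /25 (126 usable): 192.168.170.0/25
Allocation: 192.168.168.0/24 (195 hosts, 254 usable); 192.168.169.0/24 (190 hosts, 254 usable); 192.168.170.0/25 (123 hosts, 126 usable)


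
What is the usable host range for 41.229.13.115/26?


Network: 41.229.13.64
Broadcast: 41.229.13.127
First usable = network + 1
Last usable = broadcast - 1
Range: 41.229.13.65 to 41.229.13.126


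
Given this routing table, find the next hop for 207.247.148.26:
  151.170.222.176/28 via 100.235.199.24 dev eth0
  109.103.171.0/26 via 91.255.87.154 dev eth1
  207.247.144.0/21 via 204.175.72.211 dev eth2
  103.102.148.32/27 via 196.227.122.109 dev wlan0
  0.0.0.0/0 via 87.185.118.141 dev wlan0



Longest prefix match for 207.247.148.26:
  /28 151.170.222.176: no
  /26 109.103.171.0: no
  /21 207.247.144.0: MATCH
  /27 103.102.148.32: no
  /0 0.0.0.0: MATCH
Selected: next-hop 204.175.72.211 via eth2 (matched /21)


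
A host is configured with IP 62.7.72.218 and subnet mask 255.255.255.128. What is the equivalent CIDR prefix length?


Binary: 11111111.11111111.11111111.10000000
Count leading 1s
Prefix: /25


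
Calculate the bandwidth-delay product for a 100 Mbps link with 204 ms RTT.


BDP = bandwidth * RTT
= 100 Mbps * 204 ms
= 100 * 1e6 * 204 / 1000 bits
= 20400000 bits
= 2550000 bytes
= 2490.2344 KB
BDP = 20400000 bits (2550000 bytes)


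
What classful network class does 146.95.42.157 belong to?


First octet: 146
Binary: 10010010
10xxxxxx -> Class B (128-191)
Class B, default mask 255.255.0.0 (/16)


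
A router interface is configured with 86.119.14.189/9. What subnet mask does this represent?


/9 means 9 network bits, 23 host bits
Binary: 11111111100000000000000000000000
Mask: 255.128.0.0


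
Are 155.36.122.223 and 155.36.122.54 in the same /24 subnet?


Mask: 255.255.255.0
155.36.122.223 AND mask = 155.36.122.0
155.36.122.54 AND mask = 155.36.122.0
Yes, same subnet (155.36.122.0)


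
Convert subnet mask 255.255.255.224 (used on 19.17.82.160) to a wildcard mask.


Subnet mask: 255.255.255.224
Wildcard = 255.255.255.255 - subnet mask
255 - 255 = 0
255 - 255 = 0
255 - 255 = 0
255 - 224 = 31
Wildcard: 0.0.0.31


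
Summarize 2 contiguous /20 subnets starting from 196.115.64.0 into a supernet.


Original prefix: /20
Number of subnets: 2 = 2^1
New prefix = 20 - 1 = 19
Supernet: 196.115.64.0/19


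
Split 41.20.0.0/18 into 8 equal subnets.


New prefix = 18 + 3 = 21
Each subnet has 2048 addresses
  41.20.0.0/21
  41.20.8.0/21
  41.20.16.0/21
  41.20.24.0/21
  41.20.32.0/21
  41.20.40.0/21
  41.20.48.0/21
  41.20.56.0/21
Subnets: 41.20.0.0/21, 41.20.8.0/21, 41.20.16.0/21, 41.20.24.0/21, 41.20.32.0/21, 41.20.40.0/21, 41.20.48.0/21, 41.20.56.0/21


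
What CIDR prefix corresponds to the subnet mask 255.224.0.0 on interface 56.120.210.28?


Binary: 11111111.11100000.00000000.00000000
Count leading 1s
Prefix: /11


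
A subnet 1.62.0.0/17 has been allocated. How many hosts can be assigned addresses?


Host bits = 32 - 17 = 15
Total addresses = 2^15 = 32768
Usable = total - 2 (network and broadcast)
Usable hosts: 32766


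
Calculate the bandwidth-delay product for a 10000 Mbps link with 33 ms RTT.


BDP = bandwidth * RTT
= 10000 Mbps * 33 ms
= 10000 * 1e6 * 33 / 1000 bits
= 330000000 bits
= 41250000 bytes
= 40283.2031 KB
BDP = 330000000 bits (41250000 bytes)


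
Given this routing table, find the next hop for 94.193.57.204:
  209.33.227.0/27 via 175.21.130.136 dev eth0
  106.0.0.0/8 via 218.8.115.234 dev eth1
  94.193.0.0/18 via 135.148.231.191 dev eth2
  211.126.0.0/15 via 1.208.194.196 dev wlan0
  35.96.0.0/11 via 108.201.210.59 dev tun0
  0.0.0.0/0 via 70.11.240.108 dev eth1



Longest prefix match for 94.193.57.204:
  /27 209.33.227.0: no
  /8 106.0.0.0: no
  /18 94.193.0.0: MATCH
  /15 211.126.0.0: no
  /11 35.96.0.0: no
  /0 0.0.0.0: MATCH
Selected: next-hop 135.148.231.191 via eth2 (matched /18)


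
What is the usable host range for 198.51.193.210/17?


Network: 198.51.128.0
Broadcast: 198.51.255.255
First usable = network + 1
Last usable = broadcast - 1
Range: 198.51.128.1 to 198.51.255.254


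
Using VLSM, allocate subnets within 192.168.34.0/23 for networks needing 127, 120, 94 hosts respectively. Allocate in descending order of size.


127 hosts -> /24 (254 usable): 192.168.34.0/24
120 hosts -> /25 (126 usable): 192.168.35.0/25
94 hosts -> /25 (126 usable): 192.168.35.128/25
Allocation: 192.168.34.0/24 (127 hosts, 254 usable); 192.168.35.0/25 (120 hosts, 126 usable); 192.168.35.128/25 (94 hosts, 126 usable)


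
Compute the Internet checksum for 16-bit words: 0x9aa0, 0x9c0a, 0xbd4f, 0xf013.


Sum all words (with carry folding):
+ 0x9aa0 = 0x9aa0
+ 0x9c0a = 0x36ab
+ 0xbd4f = 0xf3fa
+ 0xf013 = 0xe40e
One's complement: ~0xe40e
Checksum = 0x1bf1


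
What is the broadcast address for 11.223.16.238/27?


Network: 11.223.16.224/27
Host bits = 5
Set all host bits to 1:
Broadcast: 11.223.16.255


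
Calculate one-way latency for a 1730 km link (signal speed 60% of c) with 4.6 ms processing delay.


Speed = 0.6 * 3e5 km/s = 180000 km/s
Propagation delay = 1730 / 180000 = 0.0096 s = 9.6111 ms
Processing delay = 4.6 ms
Total one-way latency = 14.2111 ms


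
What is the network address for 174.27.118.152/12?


IP:   10101110.00011011.01110110.10011000
Mask: 11111111.11110000.00000000.00000000
AND operation:
Net:  10101110.00010000.00000000.00000000
Network: 174.16.0.0/12


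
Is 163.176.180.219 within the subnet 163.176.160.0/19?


Subnet network: 163.176.160.0
Test IP AND mask: 163.176.160.0
Yes, 163.176.180.219 is in 163.176.160.0/19


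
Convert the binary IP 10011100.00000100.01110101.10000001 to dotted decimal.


10011100 = 156
00000100 = 4
01110101 = 117
10000001 = 129
IP: 156.4.117.129


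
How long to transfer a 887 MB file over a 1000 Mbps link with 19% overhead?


Effective throughput = 1000 * (1 - 19/100) = 810 Mbps
File size in Mb = 887 * 8 = 7096 Mb
Time = 7096 / 810
Time = 8.7605 seconds


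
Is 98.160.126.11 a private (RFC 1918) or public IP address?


RFC 1918 private ranges:
  10.0.0.0/8 (10.0.0.0 - 10.255.255.255)
  172.16.0.0/12 (172.16.0.0 - 172.31.255.255)
  192.168.0.0/16 (192.168.0.0 - 192.168.255.255)
Public (not in any RFC 1918 range)


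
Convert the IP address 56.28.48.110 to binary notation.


56 = 00111000
28 = 00011100
48 = 00110000
110 = 01101110
Binary: 00111000.00011100.00110000.01101110


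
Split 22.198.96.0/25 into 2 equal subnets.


New prefix = 25 + 1 = 26
Each subnet has 64 addresses
  22.198.96.0/26
  22.198.96.64/26
Subnets: 22.198.96.0/26, 22.198.96.64/26


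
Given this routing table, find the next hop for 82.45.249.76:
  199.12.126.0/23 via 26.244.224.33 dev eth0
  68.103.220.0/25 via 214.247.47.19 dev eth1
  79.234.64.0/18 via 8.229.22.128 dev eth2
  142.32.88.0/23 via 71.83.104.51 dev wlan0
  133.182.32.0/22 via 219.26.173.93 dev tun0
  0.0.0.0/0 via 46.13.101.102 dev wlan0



Longest prefix match for 82.45.249.76:
  /23 199.12.126.0: no
  /25 68.103.220.0: no
  /18 79.234.64.0: no
  /23 142.32.88.0: no
  /22 133.182.32.0: no
  /0 0.0.0.0: MATCH
Selected: next-hop 46.13.101.102 via wlan0 (matched /0)


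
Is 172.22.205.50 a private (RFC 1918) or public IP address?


RFC 1918 private ranges:
  10.0.0.0/8 (10.0.0.0 - 10.255.255.255)
  172.16.0.0/12 (172.16.0.0 - 172.31.255.255)
  192.168.0.0/16 (192.168.0.0 - 192.168.255.255)
Private (in 172.16.0.0/12)


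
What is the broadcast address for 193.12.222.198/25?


Network: 193.12.222.128/25
Host bits = 7
Set all host bits to 1:
Broadcast: 193.12.222.255


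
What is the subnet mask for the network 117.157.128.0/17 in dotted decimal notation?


/17 means 17 network bits, 15 host bits
Binary: 11111111111111111000000000000000
Mask: 255.255.128.0


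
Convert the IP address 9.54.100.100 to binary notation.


9 = 00001001
54 = 00110110
100 = 01100100
100 = 01100100
Binary: 00001001.00110110.01100100.01100100


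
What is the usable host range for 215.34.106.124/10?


Network: 215.0.0.0
Broadcast: 215.63.255.255
First usable = network + 1
Last usable = broadcast - 1
Range: 215.0.0.1 to 215.63.255.254


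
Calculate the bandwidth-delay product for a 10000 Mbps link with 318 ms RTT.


BDP = bandwidth * RTT
= 10000 Mbps * 318 ms
= 10000 * 1e6 * 318 / 1000 bits
= 3180000000 bits
= 397500000 bytes
= 388183.5938 KB
BDP = 3180000000 bits (397500000 bytes)


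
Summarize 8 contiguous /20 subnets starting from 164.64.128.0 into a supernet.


Original prefix: /20
Number of subnets: 8 = 2^3
New prefix = 20 - 3 = 17
Supernet: 164.64.128.0/17


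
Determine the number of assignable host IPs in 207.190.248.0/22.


Host bits = 32 - 22 = 10
Total addresses = 2^10 = 1024
Usable = total - 2 (network and broadcast)
Usable hosts: 1022


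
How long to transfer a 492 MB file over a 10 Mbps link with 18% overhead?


Effective throughput = 10 * (1 - 18/100) = 8.2 Mbps
File size in Mb = 492 * 8 = 3936 Mb
Time = 3936 / 8.2
Time = 480.0 seconds


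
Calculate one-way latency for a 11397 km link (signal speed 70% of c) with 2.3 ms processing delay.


Speed = 0.7 * 3e5 km/s = 210000 km/s
Propagation delay = 11397 / 210000 = 0.0543 s = 54.2714 ms
Processing delay = 2.3 ms
Total one-way latency = 56.5714 ms


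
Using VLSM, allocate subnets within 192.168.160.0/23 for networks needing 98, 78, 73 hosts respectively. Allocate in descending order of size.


98 hosts -> /25 (126 usable): 192.168.160.0/25
78 hosts -> /25 (126 usable): 192.168.160.128/25
73 hosts -> /25 (126 usable): 192.168.161.0/25
Allocation: 192.168.160.0/25 (98 hosts, 126 usable); 192.168.160.128/25 (78 hosts, 126 usable); 192.168.161.0/25 (73 hosts, 126 usable)


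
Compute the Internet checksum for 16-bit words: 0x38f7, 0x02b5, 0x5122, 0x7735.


Sum all words (with carry folding):
+ 0x38f7 = 0x38f7
+ 0x02b5 = 0x3bac
+ 0x5122 = 0x8cce
+ 0x7735 = 0x0404
One's complement: ~0x0404
Checksum = 0xfbfb


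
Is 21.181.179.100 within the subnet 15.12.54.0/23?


Subnet network: 15.12.54.0
Test IP AND mask: 21.181.178.0
No, 21.181.179.100 is not in 15.12.54.0/23


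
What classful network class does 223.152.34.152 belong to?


First octet: 223
Binary: 11011111
110xxxxx -> Class C (192-223)
Class C, default mask 255.255.255.0 (/24)


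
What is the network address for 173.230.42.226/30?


IP:   10101101.11100110.00101010.11100010
Mask: 11111111.11111111.11111111.11111100
AND operation:
Net:  10101101.11100110.00101010.11100000
Network: 173.230.42.224/30


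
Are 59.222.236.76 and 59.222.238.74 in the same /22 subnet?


Mask: 255.255.252.0
59.222.236.76 AND mask = 59.222.236.0
59.222.238.74 AND mask = 59.222.236.0
Yes, same subnet (59.222.236.0)


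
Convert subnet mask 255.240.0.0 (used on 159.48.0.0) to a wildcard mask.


Subnet mask: 255.240.0.0
Wildcard = 255.255.255.255 - subnet mask
255 - 255 = 0
255 - 240 = 15
255 - 0 = 255
255 - 0 = 255
Wildcard: 0.15.255.255


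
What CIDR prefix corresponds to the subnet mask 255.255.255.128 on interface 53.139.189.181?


Binary: 11111111.11111111.11111111.10000000
Count leading 1s
Prefix: /25


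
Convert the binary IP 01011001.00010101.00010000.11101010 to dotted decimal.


01011001 = 89
00010101 = 21
00010000 = 16
11101010 = 234
IP: 89.21.16.234


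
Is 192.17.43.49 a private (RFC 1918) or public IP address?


RFC 1918 private ranges:
  10.0.0.0/8 (10.0.0.0 - 10.255.255.255)
  172.16.0.0/12 (172.16.0.0 - 172.31.255.255)
  192.168.0.0/16 (192.168.0.0 - 192.168.255.255)
Public (not in any RFC 1918 range)


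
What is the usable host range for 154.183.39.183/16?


Network: 154.183.0.0
Broadcast: 154.183.255.255
First usable = network + 1
Last usable = broadcast - 1
Range: 154.183.0.1 to 154.183.255.254


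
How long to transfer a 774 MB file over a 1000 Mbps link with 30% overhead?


Effective throughput = 1000 * (1 - 30/100) = 700 Mbps
File size in Mb = 774 * 8 = 6192 Mb
Time = 6192 / 700
Time = 8.8457 seconds


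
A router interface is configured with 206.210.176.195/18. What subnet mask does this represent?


/18 means 18 network bits, 14 host bits
Binary: 11111111111111111100000000000000
Mask: 255.255.192.0


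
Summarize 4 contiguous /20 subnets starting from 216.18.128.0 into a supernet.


Original prefix: /20
Number of subnets: 4 = 2^2
New prefix = 20 - 2 = 18
Supernet: 216.18.128.0/18


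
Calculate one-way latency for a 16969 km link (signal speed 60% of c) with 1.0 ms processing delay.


Speed = 0.6 * 3e5 km/s = 180000 km/s
Propagation delay = 16969 / 180000 = 0.0943 s = 94.2722 ms
Processing delay = 1.0 ms
Total one-way latency = 95.2722 ms


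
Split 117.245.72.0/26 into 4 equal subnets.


New prefix = 26 + 2 = 28
Each subnet has 16 addresses
  117.245.72.0/28
  117.245.72.16/28
  117.245.72.32/28
  117.245.72.48/28
Subnets: 117.245.72.0/28, 117.245.72.16/28, 117.245.72.32/28, 117.245.72.48/28


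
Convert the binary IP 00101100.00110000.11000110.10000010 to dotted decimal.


00101100 = 44
00110000 = 48
11000110 = 198
10000010 = 130
IP: 44.48.198.130
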